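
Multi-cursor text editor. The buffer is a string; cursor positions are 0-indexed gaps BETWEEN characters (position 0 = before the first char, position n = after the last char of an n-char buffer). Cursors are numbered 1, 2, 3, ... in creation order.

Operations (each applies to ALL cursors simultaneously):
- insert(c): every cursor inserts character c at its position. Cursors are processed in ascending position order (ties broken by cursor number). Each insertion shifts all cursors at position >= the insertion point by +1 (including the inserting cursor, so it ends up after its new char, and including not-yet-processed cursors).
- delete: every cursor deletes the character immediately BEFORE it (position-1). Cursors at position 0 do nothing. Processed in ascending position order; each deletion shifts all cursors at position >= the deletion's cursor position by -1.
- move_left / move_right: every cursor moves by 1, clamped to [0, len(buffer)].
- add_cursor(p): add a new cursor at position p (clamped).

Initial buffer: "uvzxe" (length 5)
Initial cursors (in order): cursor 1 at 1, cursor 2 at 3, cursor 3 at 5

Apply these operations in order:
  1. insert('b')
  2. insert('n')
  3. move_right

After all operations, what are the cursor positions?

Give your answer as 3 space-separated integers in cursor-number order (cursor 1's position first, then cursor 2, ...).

Answer: 4 8 11

Derivation:
After op 1 (insert('b')): buffer="ubvzbxeb" (len 8), cursors c1@2 c2@5 c3@8, authorship .1..2..3
After op 2 (insert('n')): buffer="ubnvzbnxebn" (len 11), cursors c1@3 c2@7 c3@11, authorship .11..22..33
After op 3 (move_right): buffer="ubnvzbnxebn" (len 11), cursors c1@4 c2@8 c3@11, authorship .11..22..33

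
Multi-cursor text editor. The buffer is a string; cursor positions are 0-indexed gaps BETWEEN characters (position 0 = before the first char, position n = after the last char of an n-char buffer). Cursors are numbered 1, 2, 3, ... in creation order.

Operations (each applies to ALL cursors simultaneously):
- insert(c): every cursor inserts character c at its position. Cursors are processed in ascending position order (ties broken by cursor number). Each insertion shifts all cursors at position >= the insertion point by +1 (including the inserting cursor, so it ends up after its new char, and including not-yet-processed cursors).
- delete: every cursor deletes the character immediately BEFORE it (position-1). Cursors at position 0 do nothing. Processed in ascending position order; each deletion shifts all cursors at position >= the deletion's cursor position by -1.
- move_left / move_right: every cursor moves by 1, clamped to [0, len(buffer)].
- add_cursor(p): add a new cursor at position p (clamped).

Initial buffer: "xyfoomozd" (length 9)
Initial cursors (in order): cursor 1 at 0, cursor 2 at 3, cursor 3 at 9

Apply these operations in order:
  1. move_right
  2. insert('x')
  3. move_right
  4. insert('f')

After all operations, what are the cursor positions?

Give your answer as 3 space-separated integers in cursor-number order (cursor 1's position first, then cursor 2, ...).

After op 1 (move_right): buffer="xyfoomozd" (len 9), cursors c1@1 c2@4 c3@9, authorship .........
After op 2 (insert('x')): buffer="xxyfoxomozdx" (len 12), cursors c1@2 c2@6 c3@12, authorship .1...2.....3
After op 3 (move_right): buffer="xxyfoxomozdx" (len 12), cursors c1@3 c2@7 c3@12, authorship .1...2.....3
After op 4 (insert('f')): buffer="xxyffoxofmozdxf" (len 15), cursors c1@4 c2@9 c3@15, authorship .1.1..2.2....33

Answer: 4 9 15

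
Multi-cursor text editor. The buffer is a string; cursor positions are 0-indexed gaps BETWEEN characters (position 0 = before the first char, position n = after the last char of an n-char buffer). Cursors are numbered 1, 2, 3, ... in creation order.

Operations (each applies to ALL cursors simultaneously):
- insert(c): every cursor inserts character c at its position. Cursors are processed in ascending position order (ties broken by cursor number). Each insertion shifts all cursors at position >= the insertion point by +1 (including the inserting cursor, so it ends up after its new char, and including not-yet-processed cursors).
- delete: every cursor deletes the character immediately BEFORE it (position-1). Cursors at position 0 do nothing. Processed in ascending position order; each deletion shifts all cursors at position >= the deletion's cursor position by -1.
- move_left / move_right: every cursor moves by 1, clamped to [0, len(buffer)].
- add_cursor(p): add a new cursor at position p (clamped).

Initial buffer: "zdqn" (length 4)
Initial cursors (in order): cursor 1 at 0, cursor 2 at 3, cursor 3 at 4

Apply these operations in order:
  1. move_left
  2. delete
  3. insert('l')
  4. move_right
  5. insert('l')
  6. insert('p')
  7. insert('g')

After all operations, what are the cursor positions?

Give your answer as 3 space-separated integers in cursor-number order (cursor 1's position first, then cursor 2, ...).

After op 1 (move_left): buffer="zdqn" (len 4), cursors c1@0 c2@2 c3@3, authorship ....
After op 2 (delete): buffer="zn" (len 2), cursors c1@0 c2@1 c3@1, authorship ..
After op 3 (insert('l')): buffer="lzlln" (len 5), cursors c1@1 c2@4 c3@4, authorship 1.23.
After op 4 (move_right): buffer="lzlln" (len 5), cursors c1@2 c2@5 c3@5, authorship 1.23.
After op 5 (insert('l')): buffer="lzlllnll" (len 8), cursors c1@3 c2@8 c3@8, authorship 1.123.23
After op 6 (insert('p')): buffer="lzlpllnllpp" (len 11), cursors c1@4 c2@11 c3@11, authorship 1.1123.2323
After op 7 (insert('g')): buffer="lzlpgllnllppgg" (len 14), cursors c1@5 c2@14 c3@14, authorship 1.11123.232323

Answer: 5 14 14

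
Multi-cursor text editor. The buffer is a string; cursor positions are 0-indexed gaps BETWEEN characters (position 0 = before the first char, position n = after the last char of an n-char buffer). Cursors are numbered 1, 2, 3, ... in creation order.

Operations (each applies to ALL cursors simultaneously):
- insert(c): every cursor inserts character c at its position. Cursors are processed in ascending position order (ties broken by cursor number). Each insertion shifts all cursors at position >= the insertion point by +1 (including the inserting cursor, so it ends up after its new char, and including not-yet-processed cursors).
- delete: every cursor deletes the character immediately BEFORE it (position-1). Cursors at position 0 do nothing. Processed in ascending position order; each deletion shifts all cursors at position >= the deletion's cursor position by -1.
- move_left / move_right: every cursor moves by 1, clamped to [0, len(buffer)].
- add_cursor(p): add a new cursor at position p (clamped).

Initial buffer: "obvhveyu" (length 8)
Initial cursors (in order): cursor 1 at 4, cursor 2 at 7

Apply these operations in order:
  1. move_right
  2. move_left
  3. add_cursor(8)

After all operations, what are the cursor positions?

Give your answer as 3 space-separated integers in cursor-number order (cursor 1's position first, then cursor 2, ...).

Answer: 4 7 8

Derivation:
After op 1 (move_right): buffer="obvhveyu" (len 8), cursors c1@5 c2@8, authorship ........
After op 2 (move_left): buffer="obvhveyu" (len 8), cursors c1@4 c2@7, authorship ........
After op 3 (add_cursor(8)): buffer="obvhveyu" (len 8), cursors c1@4 c2@7 c3@8, authorship ........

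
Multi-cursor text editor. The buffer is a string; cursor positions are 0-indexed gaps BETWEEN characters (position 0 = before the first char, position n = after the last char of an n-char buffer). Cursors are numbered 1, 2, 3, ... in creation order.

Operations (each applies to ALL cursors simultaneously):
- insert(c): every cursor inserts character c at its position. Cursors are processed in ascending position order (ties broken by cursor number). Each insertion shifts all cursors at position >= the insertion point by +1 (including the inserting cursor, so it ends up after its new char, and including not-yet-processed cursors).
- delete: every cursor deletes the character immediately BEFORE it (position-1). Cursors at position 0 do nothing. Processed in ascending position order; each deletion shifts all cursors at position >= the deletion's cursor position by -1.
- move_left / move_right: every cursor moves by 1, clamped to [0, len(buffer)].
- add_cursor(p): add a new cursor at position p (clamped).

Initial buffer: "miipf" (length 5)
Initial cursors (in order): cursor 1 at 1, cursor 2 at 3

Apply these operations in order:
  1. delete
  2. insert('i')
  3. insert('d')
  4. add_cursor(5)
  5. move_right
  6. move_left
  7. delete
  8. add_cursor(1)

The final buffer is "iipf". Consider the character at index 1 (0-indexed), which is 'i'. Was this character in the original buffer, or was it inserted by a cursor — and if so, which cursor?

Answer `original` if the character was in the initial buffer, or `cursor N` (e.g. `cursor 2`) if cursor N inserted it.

After op 1 (delete): buffer="ipf" (len 3), cursors c1@0 c2@1, authorship ...
After op 2 (insert('i')): buffer="iiipf" (len 5), cursors c1@1 c2@3, authorship 1.2..
After op 3 (insert('d')): buffer="idiidpf" (len 7), cursors c1@2 c2@5, authorship 11.22..
After op 4 (add_cursor(5)): buffer="idiidpf" (len 7), cursors c1@2 c2@5 c3@5, authorship 11.22..
After op 5 (move_right): buffer="idiidpf" (len 7), cursors c1@3 c2@6 c3@6, authorship 11.22..
After op 6 (move_left): buffer="idiidpf" (len 7), cursors c1@2 c2@5 c3@5, authorship 11.22..
After op 7 (delete): buffer="iipf" (len 4), cursors c1@1 c2@2 c3@2, authorship 1...
After op 8 (add_cursor(1)): buffer="iipf" (len 4), cursors c1@1 c4@1 c2@2 c3@2, authorship 1...
Authorship (.=original, N=cursor N): 1 . . .
Index 1: author = original

Answer: original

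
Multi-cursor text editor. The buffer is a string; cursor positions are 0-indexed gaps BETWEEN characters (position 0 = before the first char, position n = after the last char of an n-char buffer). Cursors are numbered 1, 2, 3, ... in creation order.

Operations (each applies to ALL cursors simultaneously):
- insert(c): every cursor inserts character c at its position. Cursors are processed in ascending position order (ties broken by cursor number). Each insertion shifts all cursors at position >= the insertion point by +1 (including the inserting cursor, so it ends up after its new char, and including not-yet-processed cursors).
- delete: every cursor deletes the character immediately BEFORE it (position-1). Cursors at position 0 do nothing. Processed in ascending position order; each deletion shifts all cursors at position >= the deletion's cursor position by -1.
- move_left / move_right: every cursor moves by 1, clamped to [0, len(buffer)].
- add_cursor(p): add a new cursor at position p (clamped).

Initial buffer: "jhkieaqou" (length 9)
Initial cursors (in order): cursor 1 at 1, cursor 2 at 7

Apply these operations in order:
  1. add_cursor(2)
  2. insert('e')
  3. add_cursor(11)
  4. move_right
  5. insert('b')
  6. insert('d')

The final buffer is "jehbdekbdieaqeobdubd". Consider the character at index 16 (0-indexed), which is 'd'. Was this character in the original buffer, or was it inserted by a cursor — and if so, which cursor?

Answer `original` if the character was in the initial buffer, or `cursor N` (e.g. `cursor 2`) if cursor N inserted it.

After op 1 (add_cursor(2)): buffer="jhkieaqou" (len 9), cursors c1@1 c3@2 c2@7, authorship .........
After op 2 (insert('e')): buffer="jehekieaqeou" (len 12), cursors c1@2 c3@4 c2@10, authorship .1.3.....2..
After op 3 (add_cursor(11)): buffer="jehekieaqeou" (len 12), cursors c1@2 c3@4 c2@10 c4@11, authorship .1.3.....2..
After op 4 (move_right): buffer="jehekieaqeou" (len 12), cursors c1@3 c3@5 c2@11 c4@12, authorship .1.3.....2..
After op 5 (insert('b')): buffer="jehbekbieaqeobub" (len 16), cursors c1@4 c3@7 c2@14 c4@16, authorship .1.13.3....2.2.4
After op 6 (insert('d')): buffer="jehbdekbdieaqeobdubd" (len 20), cursors c1@5 c3@9 c2@17 c4@20, authorship .1.113.33....2.22.44
Authorship (.=original, N=cursor N): . 1 . 1 1 3 . 3 3 . . . . 2 . 2 2 . 4 4
Index 16: author = 2

Answer: cursor 2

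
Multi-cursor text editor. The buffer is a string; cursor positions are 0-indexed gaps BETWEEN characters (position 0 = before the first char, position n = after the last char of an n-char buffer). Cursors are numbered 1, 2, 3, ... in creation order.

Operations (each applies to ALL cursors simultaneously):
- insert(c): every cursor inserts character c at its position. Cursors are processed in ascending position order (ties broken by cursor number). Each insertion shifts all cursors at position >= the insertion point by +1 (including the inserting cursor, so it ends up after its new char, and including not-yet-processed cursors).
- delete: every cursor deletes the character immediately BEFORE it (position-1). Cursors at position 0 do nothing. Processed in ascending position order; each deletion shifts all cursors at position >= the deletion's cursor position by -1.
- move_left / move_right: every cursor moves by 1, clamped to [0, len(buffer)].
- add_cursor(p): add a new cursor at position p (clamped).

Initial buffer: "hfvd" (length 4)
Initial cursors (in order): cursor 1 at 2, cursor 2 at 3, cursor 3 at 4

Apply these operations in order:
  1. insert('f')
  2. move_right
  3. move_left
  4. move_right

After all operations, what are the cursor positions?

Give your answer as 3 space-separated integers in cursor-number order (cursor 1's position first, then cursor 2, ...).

Answer: 4 6 7

Derivation:
After op 1 (insert('f')): buffer="hffvfdf" (len 7), cursors c1@3 c2@5 c3@7, authorship ..1.2.3
After op 2 (move_right): buffer="hffvfdf" (len 7), cursors c1@4 c2@6 c3@7, authorship ..1.2.3
After op 3 (move_left): buffer="hffvfdf" (len 7), cursors c1@3 c2@5 c3@6, authorship ..1.2.3
After op 4 (move_right): buffer="hffvfdf" (len 7), cursors c1@4 c2@6 c3@7, authorship ..1.2.3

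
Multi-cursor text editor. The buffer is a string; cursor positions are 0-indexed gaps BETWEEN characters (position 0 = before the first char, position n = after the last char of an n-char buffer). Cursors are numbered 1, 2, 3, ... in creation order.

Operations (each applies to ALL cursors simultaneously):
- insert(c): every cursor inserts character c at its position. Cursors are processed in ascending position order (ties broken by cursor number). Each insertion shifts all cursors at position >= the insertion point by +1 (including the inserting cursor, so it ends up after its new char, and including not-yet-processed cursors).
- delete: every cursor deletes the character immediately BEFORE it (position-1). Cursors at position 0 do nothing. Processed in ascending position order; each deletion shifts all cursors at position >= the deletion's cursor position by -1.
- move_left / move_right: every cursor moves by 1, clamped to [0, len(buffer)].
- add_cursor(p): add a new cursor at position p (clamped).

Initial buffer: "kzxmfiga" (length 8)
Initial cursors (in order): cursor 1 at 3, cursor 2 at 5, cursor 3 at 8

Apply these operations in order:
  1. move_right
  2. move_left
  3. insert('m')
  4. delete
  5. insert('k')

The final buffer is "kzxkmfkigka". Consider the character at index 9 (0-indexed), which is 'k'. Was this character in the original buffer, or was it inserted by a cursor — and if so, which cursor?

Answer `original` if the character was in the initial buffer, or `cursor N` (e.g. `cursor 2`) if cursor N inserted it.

After op 1 (move_right): buffer="kzxmfiga" (len 8), cursors c1@4 c2@6 c3@8, authorship ........
After op 2 (move_left): buffer="kzxmfiga" (len 8), cursors c1@3 c2@5 c3@7, authorship ........
After op 3 (insert('m')): buffer="kzxmmfmigma" (len 11), cursors c1@4 c2@7 c3@10, authorship ...1..2..3.
After op 4 (delete): buffer="kzxmfiga" (len 8), cursors c1@3 c2@5 c3@7, authorship ........
After op 5 (insert('k')): buffer="kzxkmfkigka" (len 11), cursors c1@4 c2@7 c3@10, authorship ...1..2..3.
Authorship (.=original, N=cursor N): . . . 1 . . 2 . . 3 .
Index 9: author = 3

Answer: cursor 3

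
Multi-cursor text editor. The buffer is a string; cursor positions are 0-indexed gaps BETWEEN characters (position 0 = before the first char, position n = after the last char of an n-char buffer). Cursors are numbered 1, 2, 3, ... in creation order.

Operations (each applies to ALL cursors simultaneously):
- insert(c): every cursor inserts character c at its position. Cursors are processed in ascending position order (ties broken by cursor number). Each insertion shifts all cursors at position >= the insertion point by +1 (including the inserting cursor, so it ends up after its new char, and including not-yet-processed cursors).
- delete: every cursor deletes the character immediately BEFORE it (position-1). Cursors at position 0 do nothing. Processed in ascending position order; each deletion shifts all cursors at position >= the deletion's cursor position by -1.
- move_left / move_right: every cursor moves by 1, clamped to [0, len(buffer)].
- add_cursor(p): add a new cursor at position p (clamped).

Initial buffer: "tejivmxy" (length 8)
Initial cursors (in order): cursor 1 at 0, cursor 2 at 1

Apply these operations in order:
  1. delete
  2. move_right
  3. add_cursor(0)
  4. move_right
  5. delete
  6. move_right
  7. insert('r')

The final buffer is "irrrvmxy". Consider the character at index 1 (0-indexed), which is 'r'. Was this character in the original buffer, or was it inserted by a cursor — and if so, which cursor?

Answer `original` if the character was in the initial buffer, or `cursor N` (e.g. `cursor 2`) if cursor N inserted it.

After op 1 (delete): buffer="ejivmxy" (len 7), cursors c1@0 c2@0, authorship .......
After op 2 (move_right): buffer="ejivmxy" (len 7), cursors c1@1 c2@1, authorship .......
After op 3 (add_cursor(0)): buffer="ejivmxy" (len 7), cursors c3@0 c1@1 c2@1, authorship .......
After op 4 (move_right): buffer="ejivmxy" (len 7), cursors c3@1 c1@2 c2@2, authorship .......
After op 5 (delete): buffer="ivmxy" (len 5), cursors c1@0 c2@0 c3@0, authorship .....
After op 6 (move_right): buffer="ivmxy" (len 5), cursors c1@1 c2@1 c3@1, authorship .....
After op 7 (insert('r')): buffer="irrrvmxy" (len 8), cursors c1@4 c2@4 c3@4, authorship .123....
Authorship (.=original, N=cursor N): . 1 2 3 . . . .
Index 1: author = 1

Answer: cursor 1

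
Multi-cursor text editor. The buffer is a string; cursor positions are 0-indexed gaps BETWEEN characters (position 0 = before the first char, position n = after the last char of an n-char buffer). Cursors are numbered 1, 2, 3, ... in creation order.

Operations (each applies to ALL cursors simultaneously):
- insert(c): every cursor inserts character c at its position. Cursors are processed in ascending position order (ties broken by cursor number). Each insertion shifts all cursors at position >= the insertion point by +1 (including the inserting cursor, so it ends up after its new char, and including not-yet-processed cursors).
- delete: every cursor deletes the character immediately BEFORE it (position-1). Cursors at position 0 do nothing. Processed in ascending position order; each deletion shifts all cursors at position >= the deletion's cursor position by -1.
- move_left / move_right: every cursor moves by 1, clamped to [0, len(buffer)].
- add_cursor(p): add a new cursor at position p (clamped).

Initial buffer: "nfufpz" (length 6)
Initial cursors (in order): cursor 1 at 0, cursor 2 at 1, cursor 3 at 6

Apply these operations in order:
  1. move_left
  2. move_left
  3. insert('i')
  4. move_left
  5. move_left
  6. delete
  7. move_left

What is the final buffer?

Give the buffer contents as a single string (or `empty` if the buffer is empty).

Answer: iinffipz

Derivation:
After op 1 (move_left): buffer="nfufpz" (len 6), cursors c1@0 c2@0 c3@5, authorship ......
After op 2 (move_left): buffer="nfufpz" (len 6), cursors c1@0 c2@0 c3@4, authorship ......
After op 3 (insert('i')): buffer="iinfufipz" (len 9), cursors c1@2 c2@2 c3@7, authorship 12....3..
After op 4 (move_left): buffer="iinfufipz" (len 9), cursors c1@1 c2@1 c3@6, authorship 12....3..
After op 5 (move_left): buffer="iinfufipz" (len 9), cursors c1@0 c2@0 c3@5, authorship 12....3..
After op 6 (delete): buffer="iinffipz" (len 8), cursors c1@0 c2@0 c3@4, authorship 12...3..
After op 7 (move_left): buffer="iinffipz" (len 8), cursors c1@0 c2@0 c3@3, authorship 12...3..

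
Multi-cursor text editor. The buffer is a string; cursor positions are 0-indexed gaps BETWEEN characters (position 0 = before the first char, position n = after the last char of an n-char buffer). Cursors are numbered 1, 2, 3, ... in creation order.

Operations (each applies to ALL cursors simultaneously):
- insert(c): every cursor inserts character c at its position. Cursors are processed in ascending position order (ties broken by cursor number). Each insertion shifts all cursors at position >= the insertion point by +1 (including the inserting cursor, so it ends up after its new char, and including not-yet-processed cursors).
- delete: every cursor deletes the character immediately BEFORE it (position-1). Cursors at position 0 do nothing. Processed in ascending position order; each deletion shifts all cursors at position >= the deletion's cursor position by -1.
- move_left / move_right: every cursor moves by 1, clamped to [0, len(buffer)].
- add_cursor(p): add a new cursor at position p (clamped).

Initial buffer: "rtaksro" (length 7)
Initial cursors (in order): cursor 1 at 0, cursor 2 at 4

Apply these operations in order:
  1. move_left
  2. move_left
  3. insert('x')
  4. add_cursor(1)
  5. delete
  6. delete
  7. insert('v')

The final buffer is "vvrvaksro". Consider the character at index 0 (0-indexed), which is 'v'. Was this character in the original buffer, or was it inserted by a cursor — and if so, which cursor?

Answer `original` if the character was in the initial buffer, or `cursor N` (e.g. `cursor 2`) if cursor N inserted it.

After op 1 (move_left): buffer="rtaksro" (len 7), cursors c1@0 c2@3, authorship .......
After op 2 (move_left): buffer="rtaksro" (len 7), cursors c1@0 c2@2, authorship .......
After op 3 (insert('x')): buffer="xrtxaksro" (len 9), cursors c1@1 c2@4, authorship 1..2.....
After op 4 (add_cursor(1)): buffer="xrtxaksro" (len 9), cursors c1@1 c3@1 c2@4, authorship 1..2.....
After op 5 (delete): buffer="rtaksro" (len 7), cursors c1@0 c3@0 c2@2, authorship .......
After op 6 (delete): buffer="raksro" (len 6), cursors c1@0 c3@0 c2@1, authorship ......
After op 7 (insert('v')): buffer="vvrvaksro" (len 9), cursors c1@2 c3@2 c2@4, authorship 13.2.....
Authorship (.=original, N=cursor N): 1 3 . 2 . . . . .
Index 0: author = 1

Answer: cursor 1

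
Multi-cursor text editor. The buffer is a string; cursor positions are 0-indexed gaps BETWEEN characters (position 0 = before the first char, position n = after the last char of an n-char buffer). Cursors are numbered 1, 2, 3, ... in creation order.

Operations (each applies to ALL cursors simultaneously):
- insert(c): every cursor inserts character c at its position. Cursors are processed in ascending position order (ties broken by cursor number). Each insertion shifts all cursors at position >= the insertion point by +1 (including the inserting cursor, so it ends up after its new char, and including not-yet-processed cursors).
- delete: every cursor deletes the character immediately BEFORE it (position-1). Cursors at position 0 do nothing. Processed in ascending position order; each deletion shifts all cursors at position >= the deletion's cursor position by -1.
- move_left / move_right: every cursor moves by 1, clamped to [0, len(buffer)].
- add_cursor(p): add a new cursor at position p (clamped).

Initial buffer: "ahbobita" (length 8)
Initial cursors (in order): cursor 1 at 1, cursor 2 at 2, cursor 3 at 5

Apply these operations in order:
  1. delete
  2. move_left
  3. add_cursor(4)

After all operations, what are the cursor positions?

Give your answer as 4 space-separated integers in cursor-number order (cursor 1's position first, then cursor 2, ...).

After op 1 (delete): buffer="boita" (len 5), cursors c1@0 c2@0 c3@2, authorship .....
After op 2 (move_left): buffer="boita" (len 5), cursors c1@0 c2@0 c3@1, authorship .....
After op 3 (add_cursor(4)): buffer="boita" (len 5), cursors c1@0 c2@0 c3@1 c4@4, authorship .....

Answer: 0 0 1 4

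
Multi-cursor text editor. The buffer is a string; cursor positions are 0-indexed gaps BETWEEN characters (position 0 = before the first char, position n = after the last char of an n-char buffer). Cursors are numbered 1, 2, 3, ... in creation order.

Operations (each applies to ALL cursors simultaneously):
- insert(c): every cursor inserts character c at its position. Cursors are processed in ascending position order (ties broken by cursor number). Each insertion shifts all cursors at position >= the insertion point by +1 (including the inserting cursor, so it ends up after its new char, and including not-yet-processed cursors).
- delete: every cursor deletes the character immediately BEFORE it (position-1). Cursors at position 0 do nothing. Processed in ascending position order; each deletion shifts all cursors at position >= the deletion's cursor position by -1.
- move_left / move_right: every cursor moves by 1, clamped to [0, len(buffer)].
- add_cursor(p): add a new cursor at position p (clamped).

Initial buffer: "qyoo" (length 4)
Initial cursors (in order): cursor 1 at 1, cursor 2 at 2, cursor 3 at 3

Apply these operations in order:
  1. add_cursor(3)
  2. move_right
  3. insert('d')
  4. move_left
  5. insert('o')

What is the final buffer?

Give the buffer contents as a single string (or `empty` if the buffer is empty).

Answer: qyodoododood

Derivation:
After op 1 (add_cursor(3)): buffer="qyoo" (len 4), cursors c1@1 c2@2 c3@3 c4@3, authorship ....
After op 2 (move_right): buffer="qyoo" (len 4), cursors c1@2 c2@3 c3@4 c4@4, authorship ....
After op 3 (insert('d')): buffer="qydododd" (len 8), cursors c1@3 c2@5 c3@8 c4@8, authorship ..1.2.34
After op 4 (move_left): buffer="qydododd" (len 8), cursors c1@2 c2@4 c3@7 c4@7, authorship ..1.2.34
After op 5 (insert('o')): buffer="qyodoododood" (len 12), cursors c1@3 c2@6 c3@11 c4@11, authorship ..11.22.3344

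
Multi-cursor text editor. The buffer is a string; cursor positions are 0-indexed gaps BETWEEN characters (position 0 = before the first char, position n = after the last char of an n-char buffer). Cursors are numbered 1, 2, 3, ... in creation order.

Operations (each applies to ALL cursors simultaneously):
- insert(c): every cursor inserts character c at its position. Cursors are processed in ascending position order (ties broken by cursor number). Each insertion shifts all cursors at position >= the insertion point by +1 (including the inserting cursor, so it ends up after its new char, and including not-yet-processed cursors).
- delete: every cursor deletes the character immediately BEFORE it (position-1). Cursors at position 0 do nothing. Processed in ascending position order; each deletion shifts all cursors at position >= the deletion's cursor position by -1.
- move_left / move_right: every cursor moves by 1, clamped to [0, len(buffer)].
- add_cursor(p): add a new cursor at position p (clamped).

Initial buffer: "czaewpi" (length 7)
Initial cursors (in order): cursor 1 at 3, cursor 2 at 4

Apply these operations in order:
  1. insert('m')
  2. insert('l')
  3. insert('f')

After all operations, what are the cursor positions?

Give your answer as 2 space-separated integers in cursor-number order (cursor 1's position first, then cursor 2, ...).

Answer: 6 10

Derivation:
After op 1 (insert('m')): buffer="czamemwpi" (len 9), cursors c1@4 c2@6, authorship ...1.2...
After op 2 (insert('l')): buffer="czamlemlwpi" (len 11), cursors c1@5 c2@8, authorship ...11.22...
After op 3 (insert('f')): buffer="czamlfemlfwpi" (len 13), cursors c1@6 c2@10, authorship ...111.222...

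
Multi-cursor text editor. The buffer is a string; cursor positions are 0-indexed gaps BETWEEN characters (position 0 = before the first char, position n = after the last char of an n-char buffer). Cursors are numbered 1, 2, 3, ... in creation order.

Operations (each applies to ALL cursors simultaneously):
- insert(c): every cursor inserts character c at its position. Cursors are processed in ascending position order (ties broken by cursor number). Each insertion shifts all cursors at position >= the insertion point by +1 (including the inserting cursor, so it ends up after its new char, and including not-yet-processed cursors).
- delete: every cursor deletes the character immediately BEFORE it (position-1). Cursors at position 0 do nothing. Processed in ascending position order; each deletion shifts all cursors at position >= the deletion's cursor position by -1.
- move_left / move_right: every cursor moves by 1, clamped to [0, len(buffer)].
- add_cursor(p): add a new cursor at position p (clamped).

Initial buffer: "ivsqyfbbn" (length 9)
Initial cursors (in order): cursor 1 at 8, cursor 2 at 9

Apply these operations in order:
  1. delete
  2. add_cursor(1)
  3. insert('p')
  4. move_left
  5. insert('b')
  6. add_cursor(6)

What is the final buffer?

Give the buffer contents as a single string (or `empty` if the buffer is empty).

Answer: ibpvsqyfbpbbp

Derivation:
After op 1 (delete): buffer="ivsqyfb" (len 7), cursors c1@7 c2@7, authorship .......
After op 2 (add_cursor(1)): buffer="ivsqyfb" (len 7), cursors c3@1 c1@7 c2@7, authorship .......
After op 3 (insert('p')): buffer="ipvsqyfbpp" (len 10), cursors c3@2 c1@10 c2@10, authorship .3......12
After op 4 (move_left): buffer="ipvsqyfbpp" (len 10), cursors c3@1 c1@9 c2@9, authorship .3......12
After op 5 (insert('b')): buffer="ibpvsqyfbpbbp" (len 13), cursors c3@2 c1@12 c2@12, authorship .33......1122
After op 6 (add_cursor(6)): buffer="ibpvsqyfbpbbp" (len 13), cursors c3@2 c4@6 c1@12 c2@12, authorship .33......1122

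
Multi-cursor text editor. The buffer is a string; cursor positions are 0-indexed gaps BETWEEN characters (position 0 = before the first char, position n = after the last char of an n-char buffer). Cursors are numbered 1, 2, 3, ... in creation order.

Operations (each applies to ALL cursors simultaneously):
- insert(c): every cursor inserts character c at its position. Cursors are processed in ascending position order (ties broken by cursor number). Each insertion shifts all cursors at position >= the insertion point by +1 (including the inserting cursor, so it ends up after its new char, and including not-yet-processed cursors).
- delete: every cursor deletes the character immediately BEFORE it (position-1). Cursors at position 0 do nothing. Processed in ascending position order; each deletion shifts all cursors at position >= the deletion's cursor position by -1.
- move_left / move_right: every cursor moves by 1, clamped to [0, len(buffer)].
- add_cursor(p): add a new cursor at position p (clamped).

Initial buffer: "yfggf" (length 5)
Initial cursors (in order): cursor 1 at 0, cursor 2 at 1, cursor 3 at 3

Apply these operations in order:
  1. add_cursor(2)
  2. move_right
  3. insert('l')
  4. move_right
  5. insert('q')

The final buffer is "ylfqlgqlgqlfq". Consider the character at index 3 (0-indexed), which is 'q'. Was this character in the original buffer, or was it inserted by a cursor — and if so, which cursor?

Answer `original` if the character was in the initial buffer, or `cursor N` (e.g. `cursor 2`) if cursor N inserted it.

Answer: cursor 1

Derivation:
After op 1 (add_cursor(2)): buffer="yfggf" (len 5), cursors c1@0 c2@1 c4@2 c3@3, authorship .....
After op 2 (move_right): buffer="yfggf" (len 5), cursors c1@1 c2@2 c4@3 c3@4, authorship .....
After op 3 (insert('l')): buffer="ylflglglf" (len 9), cursors c1@2 c2@4 c4@6 c3@8, authorship .1.2.4.3.
After op 4 (move_right): buffer="ylflglglf" (len 9), cursors c1@3 c2@5 c4@7 c3@9, authorship .1.2.4.3.
After op 5 (insert('q')): buffer="ylfqlgqlgqlfq" (len 13), cursors c1@4 c2@7 c4@10 c3@13, authorship .1.12.24.43.3
Authorship (.=original, N=cursor N): . 1 . 1 2 . 2 4 . 4 3 . 3
Index 3: author = 1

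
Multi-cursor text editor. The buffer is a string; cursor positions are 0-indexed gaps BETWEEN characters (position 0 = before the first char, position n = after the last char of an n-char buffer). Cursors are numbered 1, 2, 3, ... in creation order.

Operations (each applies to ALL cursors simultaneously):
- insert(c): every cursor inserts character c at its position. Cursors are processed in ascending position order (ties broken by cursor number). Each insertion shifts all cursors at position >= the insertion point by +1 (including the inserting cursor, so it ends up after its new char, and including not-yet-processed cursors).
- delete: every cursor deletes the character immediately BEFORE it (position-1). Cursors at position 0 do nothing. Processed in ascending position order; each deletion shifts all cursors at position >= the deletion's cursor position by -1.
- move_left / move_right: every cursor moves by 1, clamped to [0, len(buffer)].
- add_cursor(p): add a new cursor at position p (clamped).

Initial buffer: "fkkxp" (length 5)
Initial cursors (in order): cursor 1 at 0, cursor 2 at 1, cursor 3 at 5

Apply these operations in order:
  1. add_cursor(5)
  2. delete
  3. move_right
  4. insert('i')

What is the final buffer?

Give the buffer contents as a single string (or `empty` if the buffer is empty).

Answer: kiikii

Derivation:
After op 1 (add_cursor(5)): buffer="fkkxp" (len 5), cursors c1@0 c2@1 c3@5 c4@5, authorship .....
After op 2 (delete): buffer="kk" (len 2), cursors c1@0 c2@0 c3@2 c4@2, authorship ..
After op 3 (move_right): buffer="kk" (len 2), cursors c1@1 c2@1 c3@2 c4@2, authorship ..
After op 4 (insert('i')): buffer="kiikii" (len 6), cursors c1@3 c2@3 c3@6 c4@6, authorship .12.34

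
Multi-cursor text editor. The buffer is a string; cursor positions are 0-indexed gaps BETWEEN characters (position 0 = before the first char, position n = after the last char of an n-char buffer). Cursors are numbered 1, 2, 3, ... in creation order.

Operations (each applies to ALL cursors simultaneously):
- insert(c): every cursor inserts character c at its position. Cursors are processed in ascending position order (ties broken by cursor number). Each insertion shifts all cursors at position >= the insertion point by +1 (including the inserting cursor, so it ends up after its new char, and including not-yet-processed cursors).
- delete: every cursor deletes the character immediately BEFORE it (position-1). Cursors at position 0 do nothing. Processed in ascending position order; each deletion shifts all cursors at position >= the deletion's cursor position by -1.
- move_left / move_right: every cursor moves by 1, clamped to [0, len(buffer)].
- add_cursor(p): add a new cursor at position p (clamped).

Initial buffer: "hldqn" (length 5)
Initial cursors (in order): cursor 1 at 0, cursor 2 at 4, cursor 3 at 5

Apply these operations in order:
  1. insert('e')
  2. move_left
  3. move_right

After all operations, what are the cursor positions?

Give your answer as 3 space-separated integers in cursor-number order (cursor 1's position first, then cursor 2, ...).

After op 1 (insert('e')): buffer="ehldqene" (len 8), cursors c1@1 c2@6 c3@8, authorship 1....2.3
After op 2 (move_left): buffer="ehldqene" (len 8), cursors c1@0 c2@5 c3@7, authorship 1....2.3
After op 3 (move_right): buffer="ehldqene" (len 8), cursors c1@1 c2@6 c3@8, authorship 1....2.3

Answer: 1 6 8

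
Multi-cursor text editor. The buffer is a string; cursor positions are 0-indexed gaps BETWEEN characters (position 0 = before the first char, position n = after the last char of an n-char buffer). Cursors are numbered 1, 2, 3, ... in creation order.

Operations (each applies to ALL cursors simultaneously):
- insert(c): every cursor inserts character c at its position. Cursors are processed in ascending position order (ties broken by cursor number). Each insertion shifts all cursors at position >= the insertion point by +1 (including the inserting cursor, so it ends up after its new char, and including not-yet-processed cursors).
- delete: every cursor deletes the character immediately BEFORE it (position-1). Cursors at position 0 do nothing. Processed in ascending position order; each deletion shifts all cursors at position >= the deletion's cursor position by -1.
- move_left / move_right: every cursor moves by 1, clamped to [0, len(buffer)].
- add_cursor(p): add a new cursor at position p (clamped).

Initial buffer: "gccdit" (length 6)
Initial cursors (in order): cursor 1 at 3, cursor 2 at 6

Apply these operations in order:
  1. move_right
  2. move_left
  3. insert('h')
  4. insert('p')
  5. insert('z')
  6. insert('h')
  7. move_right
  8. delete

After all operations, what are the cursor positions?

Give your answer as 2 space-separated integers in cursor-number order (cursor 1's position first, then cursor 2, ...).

After op 1 (move_right): buffer="gccdit" (len 6), cursors c1@4 c2@6, authorship ......
After op 2 (move_left): buffer="gccdit" (len 6), cursors c1@3 c2@5, authorship ......
After op 3 (insert('h')): buffer="gcchdiht" (len 8), cursors c1@4 c2@7, authorship ...1..2.
After op 4 (insert('p')): buffer="gcchpdihpt" (len 10), cursors c1@5 c2@9, authorship ...11..22.
After op 5 (insert('z')): buffer="gcchpzdihpzt" (len 12), cursors c1@6 c2@11, authorship ...111..222.
After op 6 (insert('h')): buffer="gcchpzhdihpzht" (len 14), cursors c1@7 c2@13, authorship ...1111..2222.
After op 7 (move_right): buffer="gcchpzhdihpzht" (len 14), cursors c1@8 c2@14, authorship ...1111..2222.
After op 8 (delete): buffer="gcchpzhihpzh" (len 12), cursors c1@7 c2@12, authorship ...1111.2222

Answer: 7 12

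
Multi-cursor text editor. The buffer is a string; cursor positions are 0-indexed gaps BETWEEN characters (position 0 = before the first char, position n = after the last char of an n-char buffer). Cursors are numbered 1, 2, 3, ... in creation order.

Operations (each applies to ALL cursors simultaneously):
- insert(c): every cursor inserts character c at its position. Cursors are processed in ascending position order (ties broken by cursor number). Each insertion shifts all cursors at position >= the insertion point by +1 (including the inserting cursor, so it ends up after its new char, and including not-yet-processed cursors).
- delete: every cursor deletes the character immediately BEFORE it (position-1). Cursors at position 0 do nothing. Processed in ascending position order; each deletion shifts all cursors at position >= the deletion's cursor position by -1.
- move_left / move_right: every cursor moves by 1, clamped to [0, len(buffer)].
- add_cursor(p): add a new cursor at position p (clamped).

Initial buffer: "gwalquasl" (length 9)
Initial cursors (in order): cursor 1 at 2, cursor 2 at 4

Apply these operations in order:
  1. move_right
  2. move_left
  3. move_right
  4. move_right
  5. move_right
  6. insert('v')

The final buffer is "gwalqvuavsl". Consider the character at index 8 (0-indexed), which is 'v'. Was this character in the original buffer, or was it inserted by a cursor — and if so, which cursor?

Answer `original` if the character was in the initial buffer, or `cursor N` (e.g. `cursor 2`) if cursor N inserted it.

Answer: cursor 2

Derivation:
After op 1 (move_right): buffer="gwalquasl" (len 9), cursors c1@3 c2@5, authorship .........
After op 2 (move_left): buffer="gwalquasl" (len 9), cursors c1@2 c2@4, authorship .........
After op 3 (move_right): buffer="gwalquasl" (len 9), cursors c1@3 c2@5, authorship .........
After op 4 (move_right): buffer="gwalquasl" (len 9), cursors c1@4 c2@6, authorship .........
After op 5 (move_right): buffer="gwalquasl" (len 9), cursors c1@5 c2@7, authorship .........
After op 6 (insert('v')): buffer="gwalqvuavsl" (len 11), cursors c1@6 c2@9, authorship .....1..2..
Authorship (.=original, N=cursor N): . . . . . 1 . . 2 . .
Index 8: author = 2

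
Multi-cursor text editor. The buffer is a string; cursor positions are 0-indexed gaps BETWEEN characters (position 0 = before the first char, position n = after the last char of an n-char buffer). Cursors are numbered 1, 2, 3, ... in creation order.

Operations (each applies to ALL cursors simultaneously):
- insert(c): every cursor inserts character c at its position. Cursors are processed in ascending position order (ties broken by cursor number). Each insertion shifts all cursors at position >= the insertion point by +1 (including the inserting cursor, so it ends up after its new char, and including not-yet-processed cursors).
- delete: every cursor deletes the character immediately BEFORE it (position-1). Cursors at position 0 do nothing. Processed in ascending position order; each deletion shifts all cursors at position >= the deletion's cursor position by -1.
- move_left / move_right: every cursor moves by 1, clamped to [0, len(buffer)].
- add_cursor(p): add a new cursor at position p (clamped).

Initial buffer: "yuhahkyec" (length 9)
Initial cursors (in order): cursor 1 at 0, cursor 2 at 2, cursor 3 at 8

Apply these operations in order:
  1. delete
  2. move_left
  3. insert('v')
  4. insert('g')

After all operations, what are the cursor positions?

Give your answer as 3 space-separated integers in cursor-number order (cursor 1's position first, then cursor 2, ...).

Answer: 4 4 11

Derivation:
After op 1 (delete): buffer="yhahkyc" (len 7), cursors c1@0 c2@1 c3@6, authorship .......
After op 2 (move_left): buffer="yhahkyc" (len 7), cursors c1@0 c2@0 c3@5, authorship .......
After op 3 (insert('v')): buffer="vvyhahkvyc" (len 10), cursors c1@2 c2@2 c3@8, authorship 12.....3..
After op 4 (insert('g')): buffer="vvggyhahkvgyc" (len 13), cursors c1@4 c2@4 c3@11, authorship 1212.....33..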